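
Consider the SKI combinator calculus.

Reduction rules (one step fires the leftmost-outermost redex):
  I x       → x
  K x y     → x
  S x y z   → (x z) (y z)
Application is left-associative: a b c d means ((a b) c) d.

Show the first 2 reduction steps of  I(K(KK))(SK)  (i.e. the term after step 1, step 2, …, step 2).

Answer: after 2 steps: KK

Working:
  start: I(K(KK))(SK)
  step 1: K(KK)(SK)
  step 2: KK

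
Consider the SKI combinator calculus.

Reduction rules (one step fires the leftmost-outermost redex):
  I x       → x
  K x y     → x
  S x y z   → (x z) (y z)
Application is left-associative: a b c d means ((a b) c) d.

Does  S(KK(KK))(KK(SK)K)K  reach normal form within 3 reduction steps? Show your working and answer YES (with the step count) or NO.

Answer: YES — reaches normal form K in 3 ≤ 3 steps

Reduction:
  start: S(KK(KK))(KK(SK)K)K
  [1] KK(KK)K(KK(SK)KK)
  [2] KK(KK(SK)KK)
  [3] K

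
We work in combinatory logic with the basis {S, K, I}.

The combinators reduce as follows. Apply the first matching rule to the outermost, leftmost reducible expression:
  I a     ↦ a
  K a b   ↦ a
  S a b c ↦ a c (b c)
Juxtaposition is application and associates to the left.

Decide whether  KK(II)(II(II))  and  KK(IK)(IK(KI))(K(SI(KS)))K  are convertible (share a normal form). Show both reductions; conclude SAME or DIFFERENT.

Term A:
  start: KK(II)(II(II))
  step 1: K(II(II))
  step 2: K(I(II))
  step 3: K(II)
  step 4: KI

Term B:
  start: KK(IK)(IK(KI))(K(SI(KS)))K
  step 1: K(IK(KI))(K(SI(KS)))K
  step 2: IK(KI)K
  step 3: K(KI)K
  step 4: KI

Answer: SAME — A ⇓ KI, B ⇓ KI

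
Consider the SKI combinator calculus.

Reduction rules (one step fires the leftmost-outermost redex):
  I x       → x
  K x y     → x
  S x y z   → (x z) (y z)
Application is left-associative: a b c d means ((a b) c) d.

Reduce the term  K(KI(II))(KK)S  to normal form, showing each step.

  start: K(KI(II))(KK)S
  →1  KI(II)S
  →2  IS
  →3  S

Answer: normal form = S  (in 3 steps)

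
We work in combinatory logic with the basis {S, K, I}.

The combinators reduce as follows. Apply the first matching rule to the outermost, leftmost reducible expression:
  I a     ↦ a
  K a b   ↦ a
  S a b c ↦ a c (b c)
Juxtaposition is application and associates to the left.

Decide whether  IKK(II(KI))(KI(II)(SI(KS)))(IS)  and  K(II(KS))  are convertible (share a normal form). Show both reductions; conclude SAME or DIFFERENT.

Term A:
  start: IKK(II(KI))(KI(II)(SI(KS)))(IS)
  →1  KK(II(KI))(KI(II)(SI(KS)))(IS)
  →2  K(KI(II)(SI(KS)))(IS)
  →3  KI(II)(SI(KS))
  →4  I(SI(KS))
  →5  SI(KS)

Term B:
  start: K(II(KS))
  →1  K(I(KS))
  →2  K(KS)

Answer: DIFFERENT — A ⇓ SI(KS), B ⇓ K(KS)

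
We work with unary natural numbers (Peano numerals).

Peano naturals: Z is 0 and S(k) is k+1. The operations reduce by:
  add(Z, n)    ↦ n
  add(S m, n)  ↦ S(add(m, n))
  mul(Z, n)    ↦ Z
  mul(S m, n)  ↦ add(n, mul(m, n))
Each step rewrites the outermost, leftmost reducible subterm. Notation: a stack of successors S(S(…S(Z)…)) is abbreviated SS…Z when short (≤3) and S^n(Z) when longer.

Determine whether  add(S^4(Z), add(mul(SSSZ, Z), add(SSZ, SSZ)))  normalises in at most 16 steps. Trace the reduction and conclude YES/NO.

Answer: YES — reaches normal form S^8(Z) in 16 ≤ 16 steps

Reduction:
  start: add(S^4(Z), add(mul(SSSZ, Z), add(SSZ, SSZ)))
  step 1: S(add(SSSZ, add(mul(SSSZ, Z), add(SSZ, SSZ))))
  step 2: S(S(add(SSZ, add(mul(SSSZ, Z), add(SSZ, SSZ)))))
  step 3: S(S(S(add(SZ, add(mul(SSSZ, Z), add(SSZ, SSZ))))))
  step 4: S(S(S(S(add(Z, add(mul(SSSZ, Z), add(SSZ, SSZ)))))))
  step 5: S(S(S(S(add(mul(SSSZ, Z), add(SSZ, SSZ))))))
  step 6: S(S(S(S(add(add(Z, mul(SSZ, Z)), add(SSZ, SSZ))))))
  step 7: S(S(S(S(add(mul(SSZ, Z), add(SSZ, SSZ))))))
  step 8: S(S(S(S(add(add(Z, mul(SZ, Z)), add(SSZ, SSZ))))))
  step 9: S(S(S(S(add(mul(SZ, Z), add(SSZ, SSZ))))))
  step 10: S(S(S(S(add(add(Z, mul(Z, Z)), add(SSZ, SSZ))))))
  step 11: S(S(S(S(add(mul(Z, Z), add(SSZ, SSZ))))))
  step 12: S(S(S(S(add(Z, add(SSZ, SSZ))))))
  step 13: S(S(S(S(add(SSZ, SSZ)))))
  step 14: S(S(S(S(S(add(SZ, SSZ))))))
  step 15: S(S(S(S(S(S(add(Z, SSZ)))))))
  step 16: S^8(Z)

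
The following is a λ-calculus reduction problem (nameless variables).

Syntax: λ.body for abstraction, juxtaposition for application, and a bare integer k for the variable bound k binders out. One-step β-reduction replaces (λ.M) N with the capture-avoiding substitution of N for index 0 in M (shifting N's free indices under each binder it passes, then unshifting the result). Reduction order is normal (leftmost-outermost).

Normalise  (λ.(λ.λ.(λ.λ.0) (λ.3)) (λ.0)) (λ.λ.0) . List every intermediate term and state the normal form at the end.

  start: (λ.(λ.λ.(λ.λ.0) (λ.3)) (λ.0)) (λ.λ.0)
  [1] (λ.λ.(λ.λ.0) (λ.λ.λ.0)) (λ.0)
  [2] λ.(λ.λ.0) (λ.λ.λ.0)
  [3] λ.λ.0

Answer: normal form = λ.λ.0  (in 3 steps)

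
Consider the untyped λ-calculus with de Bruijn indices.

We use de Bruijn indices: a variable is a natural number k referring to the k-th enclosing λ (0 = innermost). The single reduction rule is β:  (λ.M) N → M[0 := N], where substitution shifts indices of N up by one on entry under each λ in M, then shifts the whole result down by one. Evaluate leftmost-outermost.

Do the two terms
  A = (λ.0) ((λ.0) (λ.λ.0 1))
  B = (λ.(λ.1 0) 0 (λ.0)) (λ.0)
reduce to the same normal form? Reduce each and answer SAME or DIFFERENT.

Term A:
  start: (λ.0) ((λ.0) (λ.λ.0 1))
  →1  (λ.0) (λ.λ.0 1)
  →2  λ.λ.0 1

Term B:
  start: (λ.(λ.1 0) 0 (λ.0)) (λ.0)
  →1  (λ.(λ.0) 0) (λ.0) (λ.0)
  →2  (λ.0) (λ.0) (λ.0)
  →3  (λ.0) (λ.0)
  →4  λ.0

Answer: DIFFERENT — A ⇓ λ.λ.0 1, B ⇓ λ.0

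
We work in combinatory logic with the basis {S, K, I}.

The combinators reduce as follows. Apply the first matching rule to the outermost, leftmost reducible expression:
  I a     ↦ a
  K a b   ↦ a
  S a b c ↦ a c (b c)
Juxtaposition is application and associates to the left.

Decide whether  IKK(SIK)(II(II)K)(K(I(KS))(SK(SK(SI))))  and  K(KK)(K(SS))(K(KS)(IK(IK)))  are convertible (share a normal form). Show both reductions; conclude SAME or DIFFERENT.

Term A:
  start: IKK(SIK)(II(II)K)(K(I(KS))(SK(SK(SI))))
  step 1: KK(SIK)(II(II)K)(K(I(KS))(SK(SK(SI))))
  step 2: K(II(II)K)(K(I(KS))(SK(SK(SI))))
  step 3: II(II)K
  step 4: I(II)K
  step 5: IIK
  step 6: IK
  step 7: K

Term B:
  start: K(KK)(K(SS))(K(KS)(IK(IK)))
  step 1: KK(K(KS)(IK(IK)))
  step 2: K

Answer: SAME — A ⇓ K, B ⇓ K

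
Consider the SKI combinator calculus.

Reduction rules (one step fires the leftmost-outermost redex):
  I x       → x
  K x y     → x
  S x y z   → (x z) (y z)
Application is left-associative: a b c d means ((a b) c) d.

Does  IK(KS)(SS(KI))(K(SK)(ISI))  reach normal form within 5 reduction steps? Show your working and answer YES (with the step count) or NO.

  start: IK(KS)(SS(KI))(K(SK)(ISI))
  →1  K(KS)(SS(KI))(K(SK)(ISI))
  →2  KS(K(SK)(ISI))
  →3  S

Answer: YES — reaches normal form S in 3 ≤ 5 steps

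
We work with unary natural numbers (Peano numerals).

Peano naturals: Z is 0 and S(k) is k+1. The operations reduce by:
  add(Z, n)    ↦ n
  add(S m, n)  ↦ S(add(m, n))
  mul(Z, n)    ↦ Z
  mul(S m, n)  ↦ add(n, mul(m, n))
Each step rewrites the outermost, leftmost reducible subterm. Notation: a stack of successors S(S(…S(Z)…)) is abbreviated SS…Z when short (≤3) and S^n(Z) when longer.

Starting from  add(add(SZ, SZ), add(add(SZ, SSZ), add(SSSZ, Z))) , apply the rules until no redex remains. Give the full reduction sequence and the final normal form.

Answer: normal form = S^8(Z)  (in 15 steps)

Derivation:
  start: add(add(SZ, SZ), add(add(SZ, SSZ), add(SSSZ, Z)))
  step 1: add(S(add(Z, SZ)), add(add(SZ, SSZ), add(SSSZ, Z)))
  step 2: S(add(add(Z, SZ), add(add(SZ, SSZ), add(SSSZ, Z))))
  step 3: S(add(SZ, add(add(SZ, SSZ), add(SSSZ, Z))))
  step 4: S(S(add(Z, add(add(SZ, SSZ), add(SSSZ, Z)))))
  step 5: S(S(add(add(SZ, SSZ), add(SSSZ, Z))))
  step 6: S(S(add(S(add(Z, SSZ)), add(SSSZ, Z))))
  step 7: S(S(S(add(add(Z, SSZ), add(SSSZ, Z)))))
  step 8: S(S(S(add(SSZ, add(SSSZ, Z)))))
  step 9: S(S(S(S(add(SZ, add(SSSZ, Z))))))
  step 10: S(S(S(S(S(add(Z, add(SSSZ, Z)))))))
  step 11: S(S(S(S(S(add(SSSZ, Z))))))
  step 12: S(S(S(S(S(S(add(SSZ, Z)))))))
  step 13: S(S(S(S(S(S(S(add(SZ, Z))))))))
  step 14: S(S(S(S(S(S(S(S(add(Z, Z)))))))))
  step 15: S^8(Z)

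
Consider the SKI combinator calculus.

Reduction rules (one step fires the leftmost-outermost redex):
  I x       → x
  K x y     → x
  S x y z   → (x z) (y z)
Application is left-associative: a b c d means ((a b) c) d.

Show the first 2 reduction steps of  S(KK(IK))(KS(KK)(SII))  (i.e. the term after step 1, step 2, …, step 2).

Answer: after 2 steps: SK(S(SII))

Reduction:
  start: S(KK(IK))(KS(KK)(SII))
  →1  SK(KS(KK)(SII))
  →2  SK(S(SII))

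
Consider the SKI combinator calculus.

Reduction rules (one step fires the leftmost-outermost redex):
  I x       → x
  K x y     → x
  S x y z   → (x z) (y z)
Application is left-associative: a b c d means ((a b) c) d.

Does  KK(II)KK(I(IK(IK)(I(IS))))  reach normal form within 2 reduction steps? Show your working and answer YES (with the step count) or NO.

  start: KK(II)KK(I(IK(IK)(I(IS))))
  →1  KKK(I(IK(IK)(I(IS))))
  →2  K(I(IK(IK)(I(IS))))

Answer: NO — after 2 steps the term is K(I(IK(IK)(I(IS)))), not yet normal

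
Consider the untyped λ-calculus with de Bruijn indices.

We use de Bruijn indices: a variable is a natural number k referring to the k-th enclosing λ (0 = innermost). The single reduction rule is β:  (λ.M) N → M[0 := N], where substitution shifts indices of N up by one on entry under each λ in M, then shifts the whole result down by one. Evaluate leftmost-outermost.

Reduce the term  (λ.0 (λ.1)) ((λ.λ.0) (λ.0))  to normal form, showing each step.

Answer: normal form = λ.λ.0  (in 4 steps)

Reduction:
  start: (λ.0 (λ.1)) ((λ.λ.0) (λ.0))
  [1] (λ.λ.0) (λ.0) (λ.(λ.λ.0) (λ.0))
  [2] (λ.0) (λ.(λ.λ.0) (λ.0))
  [3] λ.(λ.λ.0) (λ.0)
  [4] λ.λ.0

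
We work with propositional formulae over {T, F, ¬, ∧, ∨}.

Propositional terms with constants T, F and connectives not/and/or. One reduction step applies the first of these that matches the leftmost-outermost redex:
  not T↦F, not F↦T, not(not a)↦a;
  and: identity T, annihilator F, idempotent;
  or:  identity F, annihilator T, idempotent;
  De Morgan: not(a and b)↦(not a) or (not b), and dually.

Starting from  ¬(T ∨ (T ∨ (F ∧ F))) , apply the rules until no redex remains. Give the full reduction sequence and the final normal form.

Answer: normal form = F  (in 3 steps)

Derivation:
  start: ¬(T ∨ (T ∨ (F ∧ F)))
  [1] ¬T ∧ ¬(T ∨ (F ∧ F))
  [2] F ∧ ¬(T ∨ (F ∧ F))
  [3] F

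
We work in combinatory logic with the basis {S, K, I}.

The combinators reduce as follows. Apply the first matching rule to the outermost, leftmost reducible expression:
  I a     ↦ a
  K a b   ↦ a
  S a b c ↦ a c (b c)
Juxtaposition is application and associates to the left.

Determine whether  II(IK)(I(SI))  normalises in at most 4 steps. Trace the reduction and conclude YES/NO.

  start: II(IK)(I(SI))
  →1  I(IK)(I(SI))
  →2  IK(I(SI))
  →3  K(I(SI))
  →4  K(SI)

Answer: YES — reaches normal form K(SI) in 4 ≤ 4 steps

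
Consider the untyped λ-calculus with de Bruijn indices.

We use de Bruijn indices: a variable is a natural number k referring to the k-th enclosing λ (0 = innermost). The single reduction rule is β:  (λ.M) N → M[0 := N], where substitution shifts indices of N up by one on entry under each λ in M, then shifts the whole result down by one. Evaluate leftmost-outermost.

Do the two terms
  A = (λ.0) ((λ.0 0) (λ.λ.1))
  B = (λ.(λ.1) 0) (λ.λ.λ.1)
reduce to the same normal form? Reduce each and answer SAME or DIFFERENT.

Answer: SAME — A ⇓ λ.λ.λ.1, B ⇓ λ.λ.λ.1

Reduction:
Term A:
  start: (λ.0) ((λ.0 0) (λ.λ.1))
  →1  (λ.0 0) (λ.λ.1)
  →2  (λ.λ.1) (λ.λ.1)
  →3  λ.λ.λ.1

Term B:
  start: (λ.(λ.1) 0) (λ.λ.λ.1)
  →1  (λ.λ.λ.λ.1) (λ.λ.λ.1)
  →2  λ.λ.λ.1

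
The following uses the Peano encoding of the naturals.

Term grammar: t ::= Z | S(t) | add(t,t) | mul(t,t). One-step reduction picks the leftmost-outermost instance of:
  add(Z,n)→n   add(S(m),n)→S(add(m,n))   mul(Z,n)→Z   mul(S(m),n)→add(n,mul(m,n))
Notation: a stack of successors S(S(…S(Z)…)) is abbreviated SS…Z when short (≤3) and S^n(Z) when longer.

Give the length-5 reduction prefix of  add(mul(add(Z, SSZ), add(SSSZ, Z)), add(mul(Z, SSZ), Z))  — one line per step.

Answer: after 5 steps: S(add(add(add(SSZ, Z), mul(SZ, add(SSSZ, Z))), add(mul(Z, SSZ), Z)))

Working:
  start: add(mul(add(Z, SSZ), add(SSSZ, Z)), add(mul(Z, SSZ), Z))
  step 1: add(mul(SSZ, add(SSSZ, Z)), add(mul(Z, SSZ), Z))
  step 2: add(add(add(SSSZ, Z), mul(SZ, add(SSSZ, Z))), add(mul(Z, SSZ), Z))
  step 3: add(add(S(add(SSZ, Z)), mul(SZ, add(SSSZ, Z))), add(mul(Z, SSZ), Z))
  step 4: add(S(add(add(SSZ, Z), mul(SZ, add(SSSZ, Z)))), add(mul(Z, SSZ), Z))
  step 5: S(add(add(add(SSZ, Z), mul(SZ, add(SSSZ, Z))), add(mul(Z, SSZ), Z)))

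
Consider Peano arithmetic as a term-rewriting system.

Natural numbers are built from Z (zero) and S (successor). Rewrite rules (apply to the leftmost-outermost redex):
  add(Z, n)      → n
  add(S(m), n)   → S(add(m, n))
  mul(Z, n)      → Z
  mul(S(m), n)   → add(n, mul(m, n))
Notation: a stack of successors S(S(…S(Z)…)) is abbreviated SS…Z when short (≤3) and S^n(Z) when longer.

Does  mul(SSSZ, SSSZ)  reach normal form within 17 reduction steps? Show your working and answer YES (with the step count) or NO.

Answer: YES — reaches normal form S^9(Z) in 16 ≤ 17 steps

Reduction:
  start: mul(SSSZ, SSSZ)
  →1  add(SSSZ, mul(SSZ, SSSZ))
  →2  S(add(SSZ, mul(SSZ, SSSZ)))
  →3  S(S(add(SZ, mul(SSZ, SSSZ))))
  →4  S(S(S(add(Z, mul(SSZ, SSSZ)))))
  →5  S(S(S(mul(SSZ, SSSZ))))
  →6  S(S(S(add(SSSZ, mul(SZ, SSSZ)))))
  →7  S(S(S(S(add(SSZ, mul(SZ, SSSZ))))))
  →8  S(S(S(S(S(add(SZ, mul(SZ, SSSZ)))))))
  →9  S(S(S(S(S(S(add(Z, mul(SZ, SSSZ))))))))
  →10  S(S(S(S(S(S(mul(SZ, SSSZ)))))))
  →11  S(S(S(S(S(S(add(SSSZ, mul(Z, SSSZ))))))))
  →12  S(S(S(S(S(S(S(add(SSZ, mul(Z, SSSZ)))))))))
  →13  S(S(S(S(S(S(S(S(add(SZ, mul(Z, SSSZ))))))))))
  →14  S(S(S(S(S(S(S(S(S(add(Z, mul(Z, SSSZ)))))))))))
  →15  S(S(S(S(S(S(S(S(S(mul(Z, SSSZ))))))))))
  →16  S^9(Z)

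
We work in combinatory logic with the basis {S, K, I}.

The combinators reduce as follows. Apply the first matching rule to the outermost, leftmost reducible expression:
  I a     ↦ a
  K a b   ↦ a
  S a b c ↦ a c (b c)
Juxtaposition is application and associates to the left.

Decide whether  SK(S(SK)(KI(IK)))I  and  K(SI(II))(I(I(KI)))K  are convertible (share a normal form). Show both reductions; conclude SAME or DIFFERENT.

Term A:
  start: SK(S(SK)(KI(IK)))I
  step 1: KI(S(SK)(KI(IK))I)
  step 2: I

Term B:
  start: K(SI(II))(I(I(KI)))K
  step 1: SI(II)K
  step 2: IK(IIK)
  step 3: K(IIK)
  step 4: K(IK)
  step 5: KK

Answer: DIFFERENT — A ⇓ I, B ⇓ KK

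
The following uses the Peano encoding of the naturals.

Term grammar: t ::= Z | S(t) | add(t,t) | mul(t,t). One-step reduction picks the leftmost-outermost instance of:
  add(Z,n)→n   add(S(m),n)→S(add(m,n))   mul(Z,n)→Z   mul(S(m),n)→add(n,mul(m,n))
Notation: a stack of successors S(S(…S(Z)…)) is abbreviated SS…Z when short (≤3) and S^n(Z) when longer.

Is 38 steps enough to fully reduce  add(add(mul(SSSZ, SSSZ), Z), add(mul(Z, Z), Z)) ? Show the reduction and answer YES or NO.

  start: add(add(mul(SSSZ, SSSZ), Z), add(mul(Z, Z), Z))
  step 1: add(add(add(SSSZ, mul(SSZ, SSSZ)), Z), add(mul(Z, Z), Z))
  step 2: add(add(S(add(SSZ, mul(SSZ, SSSZ))), Z), add(mul(Z, Z), Z))
  step 3: add(S(add(add(SSZ, mul(SSZ, SSSZ)), Z)), add(mul(Z, Z), Z))
  step 4: S(add(add(add(SSZ, mul(SSZ, SSSZ)), Z), add(mul(Z, Z), Z)))
  step 5: S(add(add(S(add(SZ, mul(SSZ, SSSZ))), Z), add(mul(Z, Z), Z)))
  step 6: S(add(S(add(add(SZ, mul(SSZ, SSSZ)), Z)), add(mul(Z, Z), Z)))
  step 7: S(S(add(add(add(SZ, mul(SSZ, SSSZ)), Z), add(mul(Z, Z), Z))))
  step 8: S(S(add(add(S(add(Z, mul(SSZ, SSSZ))), Z), add(mul(Z, Z), Z))))
  step 9: S(S(add(S(add(add(Z, mul(SSZ, SSSZ)), Z)), add(mul(Z, Z), Z))))
  step 10: S(S(S(add(add(add(Z, mul(SSZ, SSSZ)), Z), add(mul(Z, Z), Z)))))
  step 11: S(S(S(add(add(mul(SSZ, SSSZ), Z), add(mul(Z, Z), Z)))))
  step 12: S(S(S(add(add(add(SSSZ, mul(SZ, SSSZ)), Z), add(mul(Z, Z), Z)))))
  step 13: S(S(S(add(add(S(add(SSZ, mul(SZ, SSSZ))), Z), add(mul(Z, Z), Z)))))
  step 14: S(S(S(add(S(add(add(SSZ, mul(SZ, SSSZ)), Z)), add(mul(Z, Z), Z)))))
  step 15: S(S(S(S(add(add(add(SSZ, mul(SZ, SSSZ)), Z), add(mul(Z, Z), Z))))))
  step 16: S(S(S(S(add(add(S(add(SZ, mul(SZ, SSSZ))), Z), add(mul(Z, Z), Z))))))
  step 17: S(S(S(S(add(S(add(add(SZ, mul(SZ, SSSZ)), Z)), add(mul(Z, Z), Z))))))
  step 18: S(S(S(S(S(add(add(add(SZ, mul(SZ, SSSZ)), Z), add(mul(Z, Z), Z)))))))
  step 19: S(S(S(S(S(add(add(S(add(Z, mul(SZ, SSSZ))), Z), add(mul(Z, Z), Z)))))))
  step 20: S(S(S(S(S(add(S(add(add(Z, mul(SZ, SSSZ)), Z)), add(mul(Z, Z), Z)))))))
  step 21: S(S(S(S(S(S(add(add(add(Z, mul(SZ, SSSZ)), Z), add(mul(Z, Z), Z))))))))
  step 22: S(S(S(S(S(S(add(add(mul(SZ, SSSZ), Z), add(mul(Z, Z), Z))))))))
  step 23: S(S(S(S(S(S(add(add(add(SSSZ, mul(Z, SSSZ)), Z), add(mul(Z, Z), Z))))))))
  step 24: S(S(S(S(S(S(add(add(S(add(SSZ, mul(Z, SSSZ))), Z), add(mul(Z, Z), Z))))))))
  step 25: S(S(S(S(S(S(add(S(add(add(SSZ, mul(Z, SSSZ)), Z)), add(mul(Z, Z), Z))))))))
  step 26: S(S(S(S(S(S(S(add(add(add(SSZ, mul(Z, SSSZ)), Z), add(mul(Z, Z), Z)))))))))
  step 27: S(S(S(S(S(S(S(add(add(S(add(SZ, mul(Z, SSSZ))), Z), add(mul(Z, Z), Z)))))))))
  step 28: S(S(S(S(S(S(S(add(S(add(add(SZ, mul(Z, SSSZ)), Z)), add(mul(Z, Z), Z)))))))))
  step 29: S(S(S(S(S(S(S(S(add(add(add(SZ, mul(Z, SSSZ)), Z), add(mul(Z, Z), Z))))))))))
  step 30: S(S(S(S(S(S(S(S(add(add(S(add(Z, mul(Z, SSSZ))), Z), add(mul(Z, Z), Z))))))))))
  step 31: S(S(S(S(S(S(S(S(add(S(add(add(Z, mul(Z, SSSZ)), Z)), add(mul(Z, Z), Z))))))))))
  step 32: S(S(S(S(S(S(S(S(S(add(add(add(Z, mul(Z, SSSZ)), Z), add(mul(Z, Z), Z)))))))))))
  step 33: S(S(S(S(S(S(S(S(S(add(add(mul(Z, SSSZ), Z), add(mul(Z, Z), Z)))))))))))
  step 34: S(S(S(S(S(S(S(S(S(add(add(Z, Z), add(mul(Z, Z), Z)))))))))))
  step 35: S(S(S(S(S(S(S(S(S(add(Z, add(mul(Z, Z), Z)))))))))))
  step 36: S(S(S(S(S(S(S(S(S(add(mul(Z, Z), Z))))))))))
  step 37: S(S(S(S(S(S(S(S(S(add(Z, Z))))))))))
  step 38: S^9(Z)

Answer: YES — reaches normal form S^9(Z) in 38 ≤ 38 steps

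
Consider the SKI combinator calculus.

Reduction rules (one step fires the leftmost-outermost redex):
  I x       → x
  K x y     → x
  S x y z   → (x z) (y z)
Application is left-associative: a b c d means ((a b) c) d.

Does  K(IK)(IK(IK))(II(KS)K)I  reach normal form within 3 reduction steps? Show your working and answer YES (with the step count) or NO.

Answer: NO — after 3 steps the term is II(KS)K, not yet normal

Working:
  start: K(IK)(IK(IK))(II(KS)K)I
  →1  IK(II(KS)K)I
  →2  K(II(KS)K)I
  →3  II(KS)K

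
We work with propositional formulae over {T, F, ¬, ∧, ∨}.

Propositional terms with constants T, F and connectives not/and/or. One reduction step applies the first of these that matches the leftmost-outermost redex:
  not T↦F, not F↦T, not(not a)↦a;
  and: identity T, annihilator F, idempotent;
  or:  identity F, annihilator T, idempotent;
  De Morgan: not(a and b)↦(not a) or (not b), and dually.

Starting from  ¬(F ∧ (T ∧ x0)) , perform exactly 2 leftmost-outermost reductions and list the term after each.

  start: ¬(F ∧ (T ∧ x0))
  step 1: ¬F ∨ ¬(T ∧ x0)
  step 2: T ∨ ¬(T ∧ x0)

Answer: after 2 steps: T ∨ ¬(T ∧ x0)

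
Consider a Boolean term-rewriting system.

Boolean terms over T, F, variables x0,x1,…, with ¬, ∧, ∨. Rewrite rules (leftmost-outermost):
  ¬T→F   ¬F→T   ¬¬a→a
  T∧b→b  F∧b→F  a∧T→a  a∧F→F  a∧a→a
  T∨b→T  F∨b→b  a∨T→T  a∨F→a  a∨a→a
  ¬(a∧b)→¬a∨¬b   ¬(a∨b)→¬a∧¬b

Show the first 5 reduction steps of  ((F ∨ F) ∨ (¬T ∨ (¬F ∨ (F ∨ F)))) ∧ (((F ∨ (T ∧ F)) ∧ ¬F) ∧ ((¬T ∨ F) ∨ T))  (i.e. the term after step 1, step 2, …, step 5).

Answer: after 5 steps: (T ∨ (F ∨ F)) ∧ (((F ∨ (T ∧ F)) ∧ ¬F) ∧ ((¬T ∨ F) ∨ T))

Working:
  start: ((F ∨ F) ∨ (¬T ∨ (¬F ∨ (F ∨ F)))) ∧ (((F ∨ (T ∧ F)) ∧ ¬F) ∧ ((¬T ∨ F) ∨ T))
  →1  (F ∨ (¬T ∨ (¬F ∨ (F ∨ F)))) ∧ (((F ∨ (T ∧ F)) ∧ ¬F) ∧ ((¬T ∨ F) ∨ T))
  →2  (¬T ∨ (¬F ∨ (F ∨ F))) ∧ (((F ∨ (T ∧ F)) ∧ ¬F) ∧ ((¬T ∨ F) ∨ T))
  →3  (F ∨ (¬F ∨ (F ∨ F))) ∧ (((F ∨ (T ∧ F)) ∧ ¬F) ∧ ((¬T ∨ F) ∨ T))
  →4  (¬F ∨ (F ∨ F)) ∧ (((F ∨ (T ∧ F)) ∧ ¬F) ∧ ((¬T ∨ F) ∨ T))
  →5  (T ∨ (F ∨ F)) ∧ (((F ∨ (T ∧ F)) ∧ ¬F) ∧ ((¬T ∨ F) ∨ T))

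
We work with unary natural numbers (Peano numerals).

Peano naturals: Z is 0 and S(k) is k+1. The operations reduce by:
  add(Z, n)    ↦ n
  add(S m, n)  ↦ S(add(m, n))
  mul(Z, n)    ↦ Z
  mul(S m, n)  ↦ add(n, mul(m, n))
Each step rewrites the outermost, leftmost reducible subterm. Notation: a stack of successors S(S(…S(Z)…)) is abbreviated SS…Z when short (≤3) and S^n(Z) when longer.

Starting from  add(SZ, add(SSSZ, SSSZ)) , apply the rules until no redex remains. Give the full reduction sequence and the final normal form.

Answer: normal form = S^7(Z)  (in 6 steps)

Working:
  start: add(SZ, add(SSSZ, SSSZ))
  step 1: S(add(Z, add(SSSZ, SSSZ)))
  step 2: S(add(SSSZ, SSSZ))
  step 3: S(S(add(SSZ, SSSZ)))
  step 4: S(S(S(add(SZ, SSSZ))))
  step 5: S(S(S(S(add(Z, SSSZ)))))
  step 6: S^7(Z)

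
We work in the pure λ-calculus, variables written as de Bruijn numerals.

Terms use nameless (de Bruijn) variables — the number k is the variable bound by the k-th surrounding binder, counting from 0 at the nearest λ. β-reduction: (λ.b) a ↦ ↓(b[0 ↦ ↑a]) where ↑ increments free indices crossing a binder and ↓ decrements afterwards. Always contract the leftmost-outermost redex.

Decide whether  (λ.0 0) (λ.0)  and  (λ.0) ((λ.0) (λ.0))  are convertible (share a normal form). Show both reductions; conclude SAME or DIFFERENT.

Answer: SAME — A ⇓ λ.0, B ⇓ λ.0

Derivation:
Term A:
  start: (λ.0 0) (λ.0)
  [1] (λ.0) (λ.0)
  [2] λ.0

Term B:
  start: (λ.0) ((λ.0) (λ.0))
  [1] (λ.0) (λ.0)
  [2] λ.0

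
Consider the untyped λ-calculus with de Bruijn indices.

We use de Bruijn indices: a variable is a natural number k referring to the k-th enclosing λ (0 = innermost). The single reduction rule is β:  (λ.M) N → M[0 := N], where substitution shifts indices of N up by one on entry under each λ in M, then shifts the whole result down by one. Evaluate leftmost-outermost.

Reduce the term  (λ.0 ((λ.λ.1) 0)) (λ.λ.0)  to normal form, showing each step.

Answer: normal form = λ.0  (in 2 steps)

Derivation:
  start: (λ.0 ((λ.λ.1) 0)) (λ.λ.0)
  step 1: (λ.λ.0) ((λ.λ.1) (λ.λ.0))
  step 2: λ.0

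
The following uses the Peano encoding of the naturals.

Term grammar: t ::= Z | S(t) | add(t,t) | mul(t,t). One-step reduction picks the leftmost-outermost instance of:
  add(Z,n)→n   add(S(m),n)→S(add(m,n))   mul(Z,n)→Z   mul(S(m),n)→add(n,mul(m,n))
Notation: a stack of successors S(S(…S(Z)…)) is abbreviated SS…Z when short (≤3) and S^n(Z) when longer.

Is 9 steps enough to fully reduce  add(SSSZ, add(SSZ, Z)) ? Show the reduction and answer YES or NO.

  start: add(SSSZ, add(SSZ, Z))
  step 1: S(add(SSZ, add(SSZ, Z)))
  step 2: S(S(add(SZ, add(SSZ, Z))))
  step 3: S(S(S(add(Z, add(SSZ, Z)))))
  step 4: S(S(S(add(SSZ, Z))))
  step 5: S(S(S(S(add(SZ, Z)))))
  step 6: S(S(S(S(S(add(Z, Z))))))
  step 7: S^5(Z)

Answer: YES — reaches normal form S^5(Z) in 7 ≤ 9 steps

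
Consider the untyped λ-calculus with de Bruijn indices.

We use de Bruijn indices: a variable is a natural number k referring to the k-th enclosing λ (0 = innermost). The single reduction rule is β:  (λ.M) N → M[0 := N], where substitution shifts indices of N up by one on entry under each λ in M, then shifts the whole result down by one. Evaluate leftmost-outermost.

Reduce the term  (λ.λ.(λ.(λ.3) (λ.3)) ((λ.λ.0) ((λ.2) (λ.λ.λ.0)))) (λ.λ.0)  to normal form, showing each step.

Answer: normal form = λ.λ.λ.0  (in 3 steps)

Derivation:
  start: (λ.λ.(λ.(λ.3) (λ.3)) ((λ.λ.0) ((λ.2) (λ.λ.λ.0)))) (λ.λ.0)
  [1] λ.(λ.(λ.λ.λ.0) (λ.λ.λ.0)) ((λ.λ.0) ((λ.λ.λ.0) (λ.λ.λ.0)))
  [2] λ.(λ.λ.λ.0) (λ.λ.λ.0)
  [3] λ.λ.λ.0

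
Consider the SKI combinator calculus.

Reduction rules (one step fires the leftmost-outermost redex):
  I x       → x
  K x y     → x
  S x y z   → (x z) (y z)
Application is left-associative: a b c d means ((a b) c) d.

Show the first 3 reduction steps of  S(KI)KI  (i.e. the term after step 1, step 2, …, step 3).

  start: S(KI)KI
  [1] KII(KI)
  [2] I(KI)
  [3] KI

Answer: after 3 steps: KI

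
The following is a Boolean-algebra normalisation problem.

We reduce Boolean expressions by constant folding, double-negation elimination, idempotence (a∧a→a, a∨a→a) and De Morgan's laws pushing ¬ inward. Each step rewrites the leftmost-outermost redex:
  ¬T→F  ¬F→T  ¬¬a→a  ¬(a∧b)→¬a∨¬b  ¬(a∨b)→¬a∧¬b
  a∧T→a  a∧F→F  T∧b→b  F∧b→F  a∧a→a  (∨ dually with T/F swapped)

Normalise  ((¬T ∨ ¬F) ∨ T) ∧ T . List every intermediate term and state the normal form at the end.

Answer: normal form = T  (in 2 steps)

Reduction:
  start: ((¬T ∨ ¬F) ∨ T) ∧ T
  →1  (¬T ∨ ¬F) ∨ T
  →2  T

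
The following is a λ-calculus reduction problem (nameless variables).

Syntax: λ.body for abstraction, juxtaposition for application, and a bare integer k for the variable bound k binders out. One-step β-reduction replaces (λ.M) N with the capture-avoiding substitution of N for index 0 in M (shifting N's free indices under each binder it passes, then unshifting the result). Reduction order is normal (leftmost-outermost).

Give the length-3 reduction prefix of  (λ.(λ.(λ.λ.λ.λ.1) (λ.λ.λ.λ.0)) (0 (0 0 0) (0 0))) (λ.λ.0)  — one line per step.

Answer: after 3 steps: λ.λ.λ.1

Derivation:
  start: (λ.(λ.(λ.λ.λ.λ.1) (λ.λ.λ.λ.0)) (0 (0 0 0) (0 0))) (λ.λ.0)
  [1] (λ.(λ.λ.λ.λ.1) (λ.λ.λ.λ.0)) ((λ.λ.0) ((λ.λ.0) (λ.λ.0) (λ.λ.0)) ((λ.λ.0) (λ.λ.0)))
  [2] (λ.λ.λ.λ.1) (λ.λ.λ.λ.0)
  [3] λ.λ.λ.1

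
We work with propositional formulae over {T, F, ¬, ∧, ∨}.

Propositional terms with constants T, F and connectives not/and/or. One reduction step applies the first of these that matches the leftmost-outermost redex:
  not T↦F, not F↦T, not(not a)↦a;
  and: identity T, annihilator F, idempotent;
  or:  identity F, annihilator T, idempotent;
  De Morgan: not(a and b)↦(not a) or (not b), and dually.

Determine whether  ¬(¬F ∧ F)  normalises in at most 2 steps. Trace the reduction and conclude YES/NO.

Answer: NO — after 2 steps the term is F ∨ ¬F, not yet normal

Reduction:
  start: ¬(¬F ∧ F)
  →1  ¬¬F ∨ ¬F
  →2  F ∨ ¬F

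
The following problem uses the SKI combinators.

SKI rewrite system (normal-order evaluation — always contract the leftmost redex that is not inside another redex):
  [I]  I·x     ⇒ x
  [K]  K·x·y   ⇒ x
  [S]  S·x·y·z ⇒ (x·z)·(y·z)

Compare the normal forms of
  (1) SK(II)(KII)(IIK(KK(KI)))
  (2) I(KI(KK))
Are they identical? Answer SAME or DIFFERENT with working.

Answer: DIFFERENT — A ⇓ KK, B ⇓ I

Working:
Term A:
  start: SK(II)(KII)(IIK(KK(KI)))
  →1  K(KII)(II(KII))(IIK(KK(KI)))
  →2  KII(IIK(KK(KI)))
  →3  I(IIK(KK(KI)))
  →4  IIK(KK(KI))
  →5  IK(KK(KI))
  →6  K(KK(KI))
  →7  KK

Term B:
  start: I(KI(KK))
  →1  KI(KK)
  →2  I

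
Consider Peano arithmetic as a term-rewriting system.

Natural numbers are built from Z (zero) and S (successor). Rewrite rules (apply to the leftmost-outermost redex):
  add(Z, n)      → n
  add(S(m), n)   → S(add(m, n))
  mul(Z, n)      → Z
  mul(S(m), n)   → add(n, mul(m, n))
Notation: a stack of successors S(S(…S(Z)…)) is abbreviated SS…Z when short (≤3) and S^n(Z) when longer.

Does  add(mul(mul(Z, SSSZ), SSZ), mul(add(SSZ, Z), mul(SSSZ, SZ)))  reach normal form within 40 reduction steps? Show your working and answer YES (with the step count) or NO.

Answer: YES — reaches normal form S^6(Z) in 37 ≤ 40 steps

Derivation:
  start: add(mul(mul(Z, SSSZ), SSZ), mul(add(SSZ, Z), mul(SSSZ, SZ)))
  →1  add(mul(Z, SSZ), mul(add(SSZ, Z), mul(SSSZ, SZ)))
  →2  add(Z, mul(add(SSZ, Z), mul(SSSZ, SZ)))
  →3  mul(add(SSZ, Z), mul(SSSZ, SZ))
  →4  mul(S(add(SZ, Z)), mul(SSSZ, SZ))
  →5  add(mul(SSSZ, SZ), mul(add(SZ, Z), mul(SSSZ, SZ)))
  →6  add(add(SZ, mul(SSZ, SZ)), mul(add(SZ, Z), mul(SSSZ, SZ)))
  →7  add(S(add(Z, mul(SSZ, SZ))), mul(add(SZ, Z), mul(SSSZ, SZ)))
  →8  S(add(add(Z, mul(SSZ, SZ)), mul(add(SZ, Z), mul(SSSZ, SZ))))
  →9  S(add(mul(SSZ, SZ), mul(add(SZ, Z), mul(SSSZ, SZ))))
  →10  S(add(add(SZ, mul(SZ, SZ)), mul(add(SZ, Z), mul(SSSZ, SZ))))
  →11  S(add(S(add(Z, mul(SZ, SZ))), mul(add(SZ, Z), mul(SSSZ, SZ))))
  →12  S(S(add(add(Z, mul(SZ, SZ)), mul(add(SZ, Z), mul(SSSZ, SZ)))))
  →13  S(S(add(mul(SZ, SZ), mul(add(SZ, Z), mul(SSSZ, SZ)))))
  →14  S(S(add(add(SZ, mul(Z, SZ)), mul(add(SZ, Z), mul(SSSZ, SZ)))))
  →15  S(S(add(S(add(Z, mul(Z, SZ))), mul(add(SZ, Z), mul(SSSZ, SZ)))))
  →16  S(S(S(add(add(Z, mul(Z, SZ)), mul(add(SZ, Z), mul(SSSZ, SZ))))))
  →17  S(S(S(add(mul(Z, SZ), mul(add(SZ, Z), mul(SSSZ, SZ))))))
  →18  S(S(S(add(Z, mul(add(SZ, Z), mul(SSSZ, SZ))))))
  →19  S(S(S(mul(add(SZ, Z), mul(SSSZ, SZ)))))
  →20  S(S(S(mul(S(add(Z, Z)), mul(SSSZ, SZ)))))
  →21  S(S(S(add(mul(SSSZ, SZ), mul(add(Z, Z), mul(SSSZ, SZ))))))
  →22  S(S(S(add(add(SZ, mul(SSZ, SZ)), mul(add(Z, Z), mul(SSSZ, SZ))))))
  →23  S(S(S(add(S(add(Z, mul(SSZ, SZ))), mul(add(Z, Z), mul(SSSZ, SZ))))))
  →24  S(S(S(S(add(add(Z, mul(SSZ, SZ)), mul(add(Z, Z), mul(SSSZ, SZ)))))))
  →25  S(S(S(S(add(mul(SSZ, SZ), mul(add(Z, Z), mul(SSSZ, SZ)))))))
  →26  S(S(S(S(add(add(SZ, mul(SZ, SZ)), mul(add(Z, Z), mul(SSSZ, SZ)))))))
  →27  S(S(S(S(add(S(add(Z, mul(SZ, SZ))), mul(add(Z, Z), mul(SSSZ, SZ)))))))
  →28  S(S(S(S(S(add(add(Z, mul(SZ, SZ)), mul(add(Z, Z), mul(SSSZ, SZ))))))))
  →29  S(S(S(S(S(add(mul(SZ, SZ), mul(add(Z, Z), mul(SSSZ, SZ))))))))
  →30  S(S(S(S(S(add(add(SZ, mul(Z, SZ)), mul(add(Z, Z), mul(SSSZ, SZ))))))))
  →31  S(S(S(S(S(add(S(add(Z, mul(Z, SZ))), mul(add(Z, Z), mul(SSSZ, SZ))))))))
  →32  S(S(S(S(S(S(add(add(Z, mul(Z, SZ)), mul(add(Z, Z), mul(SSSZ, SZ)))))))))
  →33  S(S(S(S(S(S(add(mul(Z, SZ), mul(add(Z, Z), mul(SSSZ, SZ)))))))))
  →34  S(S(S(S(S(S(add(Z, mul(add(Z, Z), mul(SSSZ, SZ)))))))))
  →35  S(S(S(S(S(S(mul(add(Z, Z), mul(SSSZ, SZ))))))))
  →36  S(S(S(S(S(S(mul(Z, mul(SSSZ, SZ))))))))
  →37  S^6(Z)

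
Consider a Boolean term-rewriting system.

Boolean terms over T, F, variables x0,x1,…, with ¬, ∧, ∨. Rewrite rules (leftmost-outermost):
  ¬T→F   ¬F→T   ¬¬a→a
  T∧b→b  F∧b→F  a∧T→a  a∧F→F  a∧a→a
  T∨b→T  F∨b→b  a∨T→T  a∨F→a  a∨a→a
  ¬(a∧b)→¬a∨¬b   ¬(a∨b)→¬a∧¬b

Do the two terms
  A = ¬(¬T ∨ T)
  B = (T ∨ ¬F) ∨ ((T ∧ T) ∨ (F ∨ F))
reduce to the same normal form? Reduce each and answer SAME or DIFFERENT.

Answer: DIFFERENT — A ⇓ F, B ⇓ T

Reduction:
Term A:
  start: ¬(¬T ∨ T)
  [1] ¬¬T ∧ ¬T
  [2] T ∧ ¬T
  [3] ¬T
  [4] F

Term B:
  start: (T ∨ ¬F) ∨ ((T ∧ T) ∨ (F ∨ F))
  [1] T ∨ ((T ∧ T) ∨ (F ∨ F))
  [2] T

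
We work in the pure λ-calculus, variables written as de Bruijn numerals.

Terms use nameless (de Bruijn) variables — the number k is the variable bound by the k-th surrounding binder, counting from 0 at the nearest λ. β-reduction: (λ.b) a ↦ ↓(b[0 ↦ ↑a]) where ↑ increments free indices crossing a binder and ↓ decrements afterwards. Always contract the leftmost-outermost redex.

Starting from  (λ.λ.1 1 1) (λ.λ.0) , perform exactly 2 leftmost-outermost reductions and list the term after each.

  start: (λ.λ.1 1 1) (λ.λ.0)
  step 1: λ.(λ.λ.0) (λ.λ.0) (λ.λ.0)
  step 2: λ.(λ.0) (λ.λ.0)

Answer: after 2 steps: λ.(λ.0) (λ.λ.0)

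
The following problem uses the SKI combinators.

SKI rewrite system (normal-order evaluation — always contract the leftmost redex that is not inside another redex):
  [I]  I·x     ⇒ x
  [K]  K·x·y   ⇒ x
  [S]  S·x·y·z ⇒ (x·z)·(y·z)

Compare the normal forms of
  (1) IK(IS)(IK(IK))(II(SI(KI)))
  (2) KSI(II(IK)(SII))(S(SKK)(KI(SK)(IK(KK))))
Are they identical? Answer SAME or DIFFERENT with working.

Answer: DIFFERENT — A ⇓ S(SI(KI)), B ⇓ S(K(SII))(S(SKK)(K(KK)))

Derivation:
Term A:
  start: IK(IS)(IK(IK))(II(SI(KI)))
  step 1: K(IS)(IK(IK))(II(SI(KI)))
  step 2: IS(II(SI(KI)))
  step 3: S(II(SI(KI)))
  step 4: S(I(SI(KI)))
  step 5: S(SI(KI))

Term B:
  start: KSI(II(IK)(SII))(S(SKK)(KI(SK)(IK(KK))))
  step 1: S(II(IK)(SII))(S(SKK)(KI(SK)(IK(KK))))
  step 2: S(I(IK)(SII))(S(SKK)(KI(SK)(IK(KK))))
  step 3: S(IK(SII))(S(SKK)(KI(SK)(IK(KK))))
  step 4: S(K(SII))(S(SKK)(KI(SK)(IK(KK))))
  step 5: S(K(SII))(S(SKK)(I(IK(KK))))
  step 6: S(K(SII))(S(SKK)(IK(KK)))
  step 7: S(K(SII))(S(SKK)(K(KK)))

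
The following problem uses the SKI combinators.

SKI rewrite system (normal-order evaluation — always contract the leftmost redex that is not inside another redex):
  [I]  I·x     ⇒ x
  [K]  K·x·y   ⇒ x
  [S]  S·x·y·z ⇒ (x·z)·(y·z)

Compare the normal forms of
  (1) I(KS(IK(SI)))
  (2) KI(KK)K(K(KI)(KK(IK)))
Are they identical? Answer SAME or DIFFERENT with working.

Answer: DIFFERENT — A ⇓ S, B ⇓ K(KI)

Reduction:
Term A:
  start: I(KS(IK(SI)))
  step 1: KS(IK(SI))
  step 2: S

Term B:
  start: KI(KK)K(K(KI)(KK(IK)))
  step 1: IK(K(KI)(KK(IK)))
  step 2: K(K(KI)(KK(IK)))
  step 3: K(KI)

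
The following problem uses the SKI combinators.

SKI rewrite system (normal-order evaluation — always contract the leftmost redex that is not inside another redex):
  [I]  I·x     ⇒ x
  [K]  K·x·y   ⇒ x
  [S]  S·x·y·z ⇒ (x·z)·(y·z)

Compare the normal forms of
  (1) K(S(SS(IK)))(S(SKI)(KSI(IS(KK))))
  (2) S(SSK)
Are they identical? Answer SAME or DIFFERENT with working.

Answer: SAME — A ⇓ S(SSK), B ⇓ S(SSK)

Working:
Term A:
  start: K(S(SS(IK)))(S(SKI)(KSI(IS(KK))))
  →1  S(SS(IK))
  →2  S(SSK)

Term B:
  start: S(SSK)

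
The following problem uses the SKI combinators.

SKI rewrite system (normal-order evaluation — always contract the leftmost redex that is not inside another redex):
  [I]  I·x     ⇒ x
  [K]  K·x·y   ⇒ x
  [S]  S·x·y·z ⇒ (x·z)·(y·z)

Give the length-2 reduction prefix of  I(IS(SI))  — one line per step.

Answer: after 2 steps: S(SI)

Derivation:
  start: I(IS(SI))
  →1  IS(SI)
  →2  S(SI)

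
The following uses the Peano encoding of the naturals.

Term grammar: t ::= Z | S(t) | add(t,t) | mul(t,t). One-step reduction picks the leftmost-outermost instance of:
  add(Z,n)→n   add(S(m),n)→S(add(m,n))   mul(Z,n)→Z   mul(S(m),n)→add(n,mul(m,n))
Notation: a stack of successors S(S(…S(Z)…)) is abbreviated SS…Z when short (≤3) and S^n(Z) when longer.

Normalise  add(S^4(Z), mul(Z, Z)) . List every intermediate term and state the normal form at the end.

  start: add(S^4(Z), mul(Z, Z))
  [1] S(add(SSSZ, mul(Z, Z)))
  [2] S(S(add(SSZ, mul(Z, Z))))
  [3] S(S(S(add(SZ, mul(Z, Z)))))
  [4] S(S(S(S(add(Z, mul(Z, Z))))))
  [5] S(S(S(S(mul(Z, Z)))))
  [6] S^4(Z)

Answer: normal form = S^4(Z)  (in 6 steps)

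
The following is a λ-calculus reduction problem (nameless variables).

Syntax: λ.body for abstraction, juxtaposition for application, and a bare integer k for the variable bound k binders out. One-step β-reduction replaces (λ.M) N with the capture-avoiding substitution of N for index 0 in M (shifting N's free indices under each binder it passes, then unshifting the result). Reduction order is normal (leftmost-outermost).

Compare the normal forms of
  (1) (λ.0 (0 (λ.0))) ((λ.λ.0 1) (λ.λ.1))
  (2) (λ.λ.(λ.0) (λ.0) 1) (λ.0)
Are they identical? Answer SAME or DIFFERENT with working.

Term A:
  start: (λ.0 (0 (λ.0))) ((λ.λ.0 1) (λ.λ.1))
  [1] (λ.λ.0 1) (λ.λ.1) ((λ.λ.0 1) (λ.λ.1) (λ.0))
  [2] (λ.0 (λ.λ.1)) ((λ.λ.0 1) (λ.λ.1) (λ.0))
  [3] (λ.λ.0 1) (λ.λ.1) (λ.0) (λ.λ.1)
  [4] (λ.0 (λ.λ.1)) (λ.0) (λ.λ.1)
  [5] (λ.0) (λ.λ.1) (λ.λ.1)
  [6] (λ.λ.1) (λ.λ.1)
  [7] λ.λ.λ.1

Term B:
  start: (λ.λ.(λ.0) (λ.0) 1) (λ.0)
  [1] λ.(λ.0) (λ.0) (λ.0)
  [2] λ.(λ.0) (λ.0)
  [3] λ.λ.0

Answer: DIFFERENT — A ⇓ λ.λ.λ.1, B ⇓ λ.λ.0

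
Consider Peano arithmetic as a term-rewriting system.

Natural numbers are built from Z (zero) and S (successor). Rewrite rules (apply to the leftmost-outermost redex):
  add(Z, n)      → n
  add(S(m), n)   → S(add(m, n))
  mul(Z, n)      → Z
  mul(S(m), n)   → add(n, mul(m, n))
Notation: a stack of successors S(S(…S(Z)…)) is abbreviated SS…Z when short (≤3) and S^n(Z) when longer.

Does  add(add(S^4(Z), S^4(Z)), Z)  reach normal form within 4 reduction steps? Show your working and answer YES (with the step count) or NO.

  start: add(add(S^4(Z), S^4(Z)), Z)
  step 1: add(S(add(SSSZ, S^4(Z))), Z)
  step 2: S(add(add(SSSZ, S^4(Z)), Z))
  step 3: S(add(S(add(SSZ, S^4(Z))), Z))
  step 4: S(S(add(add(SSZ, S^4(Z)), Z)))

Answer: NO — after 4 steps the term is S(S(add(add(SSZ, S^4(Z)), Z))), not yet normal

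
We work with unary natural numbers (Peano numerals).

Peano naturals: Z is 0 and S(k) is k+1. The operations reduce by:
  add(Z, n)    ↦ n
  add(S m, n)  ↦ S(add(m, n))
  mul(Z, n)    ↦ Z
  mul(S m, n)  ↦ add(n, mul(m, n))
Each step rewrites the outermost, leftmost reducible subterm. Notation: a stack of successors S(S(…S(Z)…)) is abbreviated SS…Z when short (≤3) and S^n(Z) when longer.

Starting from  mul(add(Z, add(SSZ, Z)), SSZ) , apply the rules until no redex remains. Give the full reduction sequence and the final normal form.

Answer: normal form = S^4(Z)  (in 13 steps)

Working:
  start: mul(add(Z, add(SSZ, Z)), SSZ)
  [1] mul(add(SSZ, Z), SSZ)
  [2] mul(S(add(SZ, Z)), SSZ)
  [3] add(SSZ, mul(add(SZ, Z), SSZ))
  [4] S(add(SZ, mul(add(SZ, Z), SSZ)))
  [5] S(S(add(Z, mul(add(SZ, Z), SSZ))))
  [6] S(S(mul(add(SZ, Z), SSZ)))
  [7] S(S(mul(S(add(Z, Z)), SSZ)))
  [8] S(S(add(SSZ, mul(add(Z, Z), SSZ))))
  [9] S(S(S(add(SZ, mul(add(Z, Z), SSZ)))))
  [10] S(S(S(S(add(Z, mul(add(Z, Z), SSZ))))))
  [11] S(S(S(S(mul(add(Z, Z), SSZ)))))
  [12] S(S(S(S(mul(Z, SSZ)))))
  [13] S^4(Z)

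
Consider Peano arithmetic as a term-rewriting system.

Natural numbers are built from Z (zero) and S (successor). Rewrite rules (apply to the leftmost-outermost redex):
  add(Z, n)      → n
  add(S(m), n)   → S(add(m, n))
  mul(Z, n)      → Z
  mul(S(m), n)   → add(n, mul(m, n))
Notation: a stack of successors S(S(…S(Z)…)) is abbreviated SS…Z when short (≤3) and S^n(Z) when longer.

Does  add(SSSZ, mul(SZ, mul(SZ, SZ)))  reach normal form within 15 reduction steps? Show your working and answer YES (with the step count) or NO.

Answer: YES — reaches normal form S^4(Z) in 12 ≤ 15 steps

Derivation:
  start: add(SSSZ, mul(SZ, mul(SZ, SZ)))
  step 1: S(add(SSZ, mul(SZ, mul(SZ, SZ))))
  step 2: S(S(add(SZ, mul(SZ, mul(SZ, SZ)))))
  step 3: S(S(S(add(Z, mul(SZ, mul(SZ, SZ))))))
  step 4: S(S(S(mul(SZ, mul(SZ, SZ)))))
  step 5: S(S(S(add(mul(SZ, SZ), mul(Z, mul(SZ, SZ))))))
  step 6: S(S(S(add(add(SZ, mul(Z, SZ)), mul(Z, mul(SZ, SZ))))))
  step 7: S(S(S(add(S(add(Z, mul(Z, SZ))), mul(Z, mul(SZ, SZ))))))
  step 8: S(S(S(S(add(add(Z, mul(Z, SZ)), mul(Z, mul(SZ, SZ)))))))
  step 9: S(S(S(S(add(mul(Z, SZ), mul(Z, mul(SZ, SZ)))))))
  step 10: S(S(S(S(add(Z, mul(Z, mul(SZ, SZ)))))))
  step 11: S(S(S(S(mul(Z, mul(SZ, SZ))))))
  step 12: S^4(Z)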